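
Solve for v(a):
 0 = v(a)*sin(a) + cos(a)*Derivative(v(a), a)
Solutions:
 v(a) = C1*cos(a)


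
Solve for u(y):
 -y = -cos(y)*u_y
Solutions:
 u(y) = C1 + Integral(y/cos(y), y)


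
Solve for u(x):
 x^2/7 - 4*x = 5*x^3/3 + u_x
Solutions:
 u(x) = C1 - 5*x^4/12 + x^3/21 - 2*x^2


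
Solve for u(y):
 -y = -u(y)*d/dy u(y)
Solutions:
 u(y) = -sqrt(C1 + y^2)
 u(y) = sqrt(C1 + y^2)


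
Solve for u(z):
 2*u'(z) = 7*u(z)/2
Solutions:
 u(z) = C1*exp(7*z/4)


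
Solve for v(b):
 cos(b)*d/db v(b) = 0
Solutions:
 v(b) = C1


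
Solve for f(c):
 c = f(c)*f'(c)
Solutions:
 f(c) = -sqrt(C1 + c^2)
 f(c) = sqrt(C1 + c^2)


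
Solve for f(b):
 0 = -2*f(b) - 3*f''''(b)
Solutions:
 f(b) = (C1*sin(6^(3/4)*b/6) + C2*cos(6^(3/4)*b/6))*exp(-6^(3/4)*b/6) + (C3*sin(6^(3/4)*b/6) + C4*cos(6^(3/4)*b/6))*exp(6^(3/4)*b/6)


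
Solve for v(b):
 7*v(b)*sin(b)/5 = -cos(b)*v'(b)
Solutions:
 v(b) = C1*cos(b)^(7/5)


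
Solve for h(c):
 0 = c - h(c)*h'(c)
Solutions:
 h(c) = -sqrt(C1 + c^2)
 h(c) = sqrt(C1 + c^2)


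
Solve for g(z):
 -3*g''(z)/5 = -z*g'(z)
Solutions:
 g(z) = C1 + C2*erfi(sqrt(30)*z/6)


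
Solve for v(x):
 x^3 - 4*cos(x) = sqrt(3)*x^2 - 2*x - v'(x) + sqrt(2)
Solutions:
 v(x) = C1 - x^4/4 + sqrt(3)*x^3/3 - x^2 + sqrt(2)*x + 4*sin(x)


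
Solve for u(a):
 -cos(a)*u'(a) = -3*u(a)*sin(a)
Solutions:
 u(a) = C1/cos(a)^3


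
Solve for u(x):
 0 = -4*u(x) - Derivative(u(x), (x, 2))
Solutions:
 u(x) = C1*sin(2*x) + C2*cos(2*x)


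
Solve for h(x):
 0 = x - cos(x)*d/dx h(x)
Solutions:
 h(x) = C1 + Integral(x/cos(x), x)


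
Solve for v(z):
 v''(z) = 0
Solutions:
 v(z) = C1 + C2*z


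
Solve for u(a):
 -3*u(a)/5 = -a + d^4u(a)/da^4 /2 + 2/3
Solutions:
 u(a) = 5*a/3 + (C1*sin(10^(3/4)*3^(1/4)*a/10) + C2*cos(10^(3/4)*3^(1/4)*a/10))*exp(-10^(3/4)*3^(1/4)*a/10) + (C3*sin(10^(3/4)*3^(1/4)*a/10) + C4*cos(10^(3/4)*3^(1/4)*a/10))*exp(10^(3/4)*3^(1/4)*a/10) - 10/9


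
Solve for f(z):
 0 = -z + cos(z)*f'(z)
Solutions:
 f(z) = C1 + Integral(z/cos(z), z)


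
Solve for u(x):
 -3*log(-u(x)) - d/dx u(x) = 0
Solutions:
 -li(-u(x)) = C1 - 3*x


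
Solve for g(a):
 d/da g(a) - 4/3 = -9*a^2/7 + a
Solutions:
 g(a) = C1 - 3*a^3/7 + a^2/2 + 4*a/3


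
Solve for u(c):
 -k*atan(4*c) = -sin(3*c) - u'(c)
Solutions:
 u(c) = C1 + k*(c*atan(4*c) - log(16*c^2 + 1)/8) + cos(3*c)/3


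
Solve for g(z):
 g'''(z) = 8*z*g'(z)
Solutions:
 g(z) = C1 + Integral(C2*airyai(2*z) + C3*airybi(2*z), z)


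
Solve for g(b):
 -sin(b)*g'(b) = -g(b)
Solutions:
 g(b) = C1*sqrt(cos(b) - 1)/sqrt(cos(b) + 1)


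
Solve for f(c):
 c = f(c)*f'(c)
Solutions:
 f(c) = -sqrt(C1 + c^2)
 f(c) = sqrt(C1 + c^2)


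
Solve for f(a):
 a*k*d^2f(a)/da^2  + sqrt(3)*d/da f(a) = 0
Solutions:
 f(a) = C1 + a^(((re(k) - sqrt(3))*re(k) + im(k)^2)/(re(k)^2 + im(k)^2))*(C2*sin(sqrt(3)*log(a)*Abs(im(k))/(re(k)^2 + im(k)^2)) + C3*cos(sqrt(3)*log(a)*im(k)/(re(k)^2 + im(k)^2)))


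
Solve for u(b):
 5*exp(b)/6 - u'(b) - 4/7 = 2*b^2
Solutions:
 u(b) = C1 - 2*b^3/3 - 4*b/7 + 5*exp(b)/6


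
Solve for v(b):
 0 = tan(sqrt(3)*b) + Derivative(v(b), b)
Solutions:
 v(b) = C1 + sqrt(3)*log(cos(sqrt(3)*b))/3


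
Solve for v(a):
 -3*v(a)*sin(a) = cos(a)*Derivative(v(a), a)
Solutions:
 v(a) = C1*cos(a)^3


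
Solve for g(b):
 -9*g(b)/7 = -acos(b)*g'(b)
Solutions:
 g(b) = C1*exp(9*Integral(1/acos(b), b)/7)


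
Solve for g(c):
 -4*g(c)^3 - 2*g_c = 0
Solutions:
 g(c) = -sqrt(2)*sqrt(-1/(C1 - 2*c))/2
 g(c) = sqrt(2)*sqrt(-1/(C1 - 2*c))/2


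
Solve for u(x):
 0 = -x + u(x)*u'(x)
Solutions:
 u(x) = -sqrt(C1 + x^2)
 u(x) = sqrt(C1 + x^2)


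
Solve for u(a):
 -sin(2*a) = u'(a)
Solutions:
 u(a) = C1 + cos(2*a)/2


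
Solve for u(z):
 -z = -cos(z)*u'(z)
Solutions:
 u(z) = C1 + Integral(z/cos(z), z)


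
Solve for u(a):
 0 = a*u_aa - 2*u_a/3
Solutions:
 u(a) = C1 + C2*a^(5/3)


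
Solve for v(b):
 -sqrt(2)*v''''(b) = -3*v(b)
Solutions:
 v(b) = C1*exp(-2^(7/8)*3^(1/4)*b/2) + C2*exp(2^(7/8)*3^(1/4)*b/2) + C3*sin(2^(7/8)*3^(1/4)*b/2) + C4*cos(2^(7/8)*3^(1/4)*b/2)


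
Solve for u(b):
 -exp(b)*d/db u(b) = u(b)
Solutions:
 u(b) = C1*exp(exp(-b))


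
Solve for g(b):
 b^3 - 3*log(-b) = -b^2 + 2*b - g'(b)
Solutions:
 g(b) = C1 - b^4/4 - b^3/3 + b^2 + 3*b*log(-b) - 3*b


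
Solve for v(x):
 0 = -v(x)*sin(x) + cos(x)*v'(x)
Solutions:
 v(x) = C1/cos(x)


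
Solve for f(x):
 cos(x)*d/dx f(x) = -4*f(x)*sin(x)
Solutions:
 f(x) = C1*cos(x)^4


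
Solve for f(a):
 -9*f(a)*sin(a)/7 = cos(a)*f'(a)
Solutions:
 f(a) = C1*cos(a)^(9/7)


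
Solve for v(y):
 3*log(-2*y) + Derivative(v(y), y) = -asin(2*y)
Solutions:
 v(y) = C1 - 3*y*log(-y) - y*asin(2*y) - 3*y*log(2) + 3*y - sqrt(1 - 4*y^2)/2


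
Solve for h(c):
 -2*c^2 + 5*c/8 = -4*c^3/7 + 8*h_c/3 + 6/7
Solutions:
 h(c) = C1 + 3*c^4/56 - c^3/4 + 15*c^2/128 - 9*c/28


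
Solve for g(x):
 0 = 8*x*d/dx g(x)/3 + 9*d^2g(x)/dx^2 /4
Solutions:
 g(x) = C1 + C2*erf(4*sqrt(3)*x/9)


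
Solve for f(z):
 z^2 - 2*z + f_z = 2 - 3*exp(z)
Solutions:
 f(z) = C1 - z^3/3 + z^2 + 2*z - 3*exp(z)


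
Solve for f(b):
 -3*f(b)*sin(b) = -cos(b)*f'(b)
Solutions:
 f(b) = C1/cos(b)^3


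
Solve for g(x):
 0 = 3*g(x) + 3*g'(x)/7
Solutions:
 g(x) = C1*exp(-7*x)


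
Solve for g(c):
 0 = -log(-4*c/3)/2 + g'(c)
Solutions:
 g(c) = C1 + c*log(-c)/2 + c*(-log(3)/2 - 1/2 + log(2))


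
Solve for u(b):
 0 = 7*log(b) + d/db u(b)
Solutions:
 u(b) = C1 - 7*b*log(b) + 7*b


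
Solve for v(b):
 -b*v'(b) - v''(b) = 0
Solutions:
 v(b) = C1 + C2*erf(sqrt(2)*b/2)


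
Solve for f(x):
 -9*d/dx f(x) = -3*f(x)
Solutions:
 f(x) = C1*exp(x/3)


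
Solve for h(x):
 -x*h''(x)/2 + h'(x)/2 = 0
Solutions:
 h(x) = C1 + C2*x^2


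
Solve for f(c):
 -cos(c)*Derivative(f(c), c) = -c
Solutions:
 f(c) = C1 + Integral(c/cos(c), c)


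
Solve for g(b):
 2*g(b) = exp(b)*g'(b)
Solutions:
 g(b) = C1*exp(-2*exp(-b))


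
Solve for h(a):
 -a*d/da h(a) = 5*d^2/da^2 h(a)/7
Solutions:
 h(a) = C1 + C2*erf(sqrt(70)*a/10)


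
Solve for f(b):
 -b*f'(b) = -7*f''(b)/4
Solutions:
 f(b) = C1 + C2*erfi(sqrt(14)*b/7)


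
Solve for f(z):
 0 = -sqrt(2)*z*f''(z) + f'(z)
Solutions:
 f(z) = C1 + C2*z^(sqrt(2)/2 + 1)


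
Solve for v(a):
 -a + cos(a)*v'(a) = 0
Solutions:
 v(a) = C1 + Integral(a/cos(a), a)


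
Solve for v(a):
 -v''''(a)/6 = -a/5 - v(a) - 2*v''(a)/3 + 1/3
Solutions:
 v(a) = C1*exp(-a*sqrt(2 + sqrt(10))) + C2*exp(a*sqrt(2 + sqrt(10))) + C3*sin(a*sqrt(-2 + sqrt(10))) + C4*cos(a*sqrt(-2 + sqrt(10))) - a/5 + 1/3


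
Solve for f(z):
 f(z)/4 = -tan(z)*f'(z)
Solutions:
 f(z) = C1/sin(z)^(1/4)


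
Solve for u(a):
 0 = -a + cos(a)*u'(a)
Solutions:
 u(a) = C1 + Integral(a/cos(a), a)


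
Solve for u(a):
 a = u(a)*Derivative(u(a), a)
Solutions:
 u(a) = -sqrt(C1 + a^2)
 u(a) = sqrt(C1 + a^2)


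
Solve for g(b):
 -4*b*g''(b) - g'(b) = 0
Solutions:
 g(b) = C1 + C2*b^(3/4)


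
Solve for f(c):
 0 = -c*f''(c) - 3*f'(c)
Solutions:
 f(c) = C1 + C2/c^2


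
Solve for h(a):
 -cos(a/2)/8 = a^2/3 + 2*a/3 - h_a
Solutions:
 h(a) = C1 + a^3/9 + a^2/3 + sin(a/2)/4


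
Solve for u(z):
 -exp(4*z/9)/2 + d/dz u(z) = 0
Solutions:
 u(z) = C1 + 9*exp(4*z/9)/8


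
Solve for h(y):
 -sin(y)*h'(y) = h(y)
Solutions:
 h(y) = C1*sqrt(cos(y) + 1)/sqrt(cos(y) - 1)


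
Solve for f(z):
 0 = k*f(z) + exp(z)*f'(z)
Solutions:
 f(z) = C1*exp(k*exp(-z))


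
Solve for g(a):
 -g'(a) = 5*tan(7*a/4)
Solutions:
 g(a) = C1 + 20*log(cos(7*a/4))/7


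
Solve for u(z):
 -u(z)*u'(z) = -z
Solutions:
 u(z) = -sqrt(C1 + z^2)
 u(z) = sqrt(C1 + z^2)


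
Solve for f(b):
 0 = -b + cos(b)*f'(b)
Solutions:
 f(b) = C1 + Integral(b/cos(b), b)


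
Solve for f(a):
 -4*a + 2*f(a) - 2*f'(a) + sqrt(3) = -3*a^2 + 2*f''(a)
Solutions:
 f(a) = C1*exp(a*(-1 + sqrt(5))/2) + C2*exp(-a*(1 + sqrt(5))/2) - 3*a^2/2 - a - 4 - sqrt(3)/2


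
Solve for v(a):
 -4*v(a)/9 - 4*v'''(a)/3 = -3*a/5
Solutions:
 v(a) = C3*exp(-3^(2/3)*a/3) + 27*a/20 + (C1*sin(3^(1/6)*a/2) + C2*cos(3^(1/6)*a/2))*exp(3^(2/3)*a/6)


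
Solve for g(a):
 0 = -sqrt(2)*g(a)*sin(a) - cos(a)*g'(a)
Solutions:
 g(a) = C1*cos(a)^(sqrt(2))


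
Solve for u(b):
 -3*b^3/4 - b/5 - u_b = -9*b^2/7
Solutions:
 u(b) = C1 - 3*b^4/16 + 3*b^3/7 - b^2/10


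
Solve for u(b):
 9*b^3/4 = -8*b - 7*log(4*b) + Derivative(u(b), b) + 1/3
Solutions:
 u(b) = C1 + 9*b^4/16 + 4*b^2 + 7*b*log(b) - 22*b/3 + 14*b*log(2)


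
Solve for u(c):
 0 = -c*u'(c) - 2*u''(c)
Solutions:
 u(c) = C1 + C2*erf(c/2)


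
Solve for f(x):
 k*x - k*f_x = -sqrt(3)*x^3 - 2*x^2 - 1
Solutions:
 f(x) = C1 + x^2/2 + sqrt(3)*x^4/(4*k) + 2*x^3/(3*k) + x/k


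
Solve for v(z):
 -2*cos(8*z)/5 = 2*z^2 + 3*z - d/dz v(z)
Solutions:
 v(z) = C1 + 2*z^3/3 + 3*z^2/2 + sin(8*z)/20


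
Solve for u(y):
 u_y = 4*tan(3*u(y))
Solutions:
 u(y) = -asin(C1*exp(12*y))/3 + pi/3
 u(y) = asin(C1*exp(12*y))/3


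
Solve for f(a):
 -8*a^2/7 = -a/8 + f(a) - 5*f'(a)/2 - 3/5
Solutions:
 f(a) = C1*exp(2*a/5) - 8*a^2/7 - 313*a/56 - 7489/560


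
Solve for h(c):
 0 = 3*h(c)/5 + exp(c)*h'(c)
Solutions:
 h(c) = C1*exp(3*exp(-c)/5)


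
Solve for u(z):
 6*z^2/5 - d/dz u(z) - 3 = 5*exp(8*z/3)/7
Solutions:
 u(z) = C1 + 2*z^3/5 - 3*z - 15*exp(8*z/3)/56


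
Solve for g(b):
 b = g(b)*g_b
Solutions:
 g(b) = -sqrt(C1 + b^2)
 g(b) = sqrt(C1 + b^2)


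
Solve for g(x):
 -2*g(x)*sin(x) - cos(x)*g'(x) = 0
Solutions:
 g(x) = C1*cos(x)^2


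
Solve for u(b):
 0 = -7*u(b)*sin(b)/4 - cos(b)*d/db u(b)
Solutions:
 u(b) = C1*cos(b)^(7/4)


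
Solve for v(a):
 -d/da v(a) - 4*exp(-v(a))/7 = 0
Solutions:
 v(a) = log(C1 - 4*a/7)


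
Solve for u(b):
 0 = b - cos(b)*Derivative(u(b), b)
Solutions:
 u(b) = C1 + Integral(b/cos(b), b)


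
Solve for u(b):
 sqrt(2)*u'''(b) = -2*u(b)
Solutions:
 u(b) = C3*exp(-2^(1/6)*b) + (C1*sin(2^(1/6)*sqrt(3)*b/2) + C2*cos(2^(1/6)*sqrt(3)*b/2))*exp(2^(1/6)*b/2)


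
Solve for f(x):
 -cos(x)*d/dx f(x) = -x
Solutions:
 f(x) = C1 + Integral(x/cos(x), x)


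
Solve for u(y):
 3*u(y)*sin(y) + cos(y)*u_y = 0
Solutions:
 u(y) = C1*cos(y)^3


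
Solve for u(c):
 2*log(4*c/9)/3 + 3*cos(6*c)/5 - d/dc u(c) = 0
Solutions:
 u(c) = C1 + 2*c*log(c)/3 - 4*c*log(3)/3 - 2*c/3 + 4*c*log(2)/3 + sin(6*c)/10


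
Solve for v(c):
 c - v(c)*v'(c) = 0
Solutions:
 v(c) = -sqrt(C1 + c^2)
 v(c) = sqrt(C1 + c^2)


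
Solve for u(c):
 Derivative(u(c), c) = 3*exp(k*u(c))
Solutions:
 u(c) = Piecewise((log(-1/(C1*k + 3*c*k))/k, Ne(k, 0)), (nan, True))
 u(c) = Piecewise((C1 + 3*c, Eq(k, 0)), (nan, True))


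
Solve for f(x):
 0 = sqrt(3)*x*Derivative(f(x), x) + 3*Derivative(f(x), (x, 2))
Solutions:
 f(x) = C1 + C2*erf(sqrt(2)*3^(3/4)*x/6)


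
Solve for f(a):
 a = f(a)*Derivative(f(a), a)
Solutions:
 f(a) = -sqrt(C1 + a^2)
 f(a) = sqrt(C1 + a^2)


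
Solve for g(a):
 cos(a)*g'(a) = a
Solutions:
 g(a) = C1 + Integral(a/cos(a), a)


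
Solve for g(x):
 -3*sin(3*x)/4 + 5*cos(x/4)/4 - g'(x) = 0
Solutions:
 g(x) = C1 + 5*sin(x/4) + cos(3*x)/4


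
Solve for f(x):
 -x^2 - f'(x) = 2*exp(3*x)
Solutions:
 f(x) = C1 - x^3/3 - 2*exp(3*x)/3


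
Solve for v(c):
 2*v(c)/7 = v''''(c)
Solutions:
 v(c) = C1*exp(-2^(1/4)*7^(3/4)*c/7) + C2*exp(2^(1/4)*7^(3/4)*c/7) + C3*sin(2^(1/4)*7^(3/4)*c/7) + C4*cos(2^(1/4)*7^(3/4)*c/7)


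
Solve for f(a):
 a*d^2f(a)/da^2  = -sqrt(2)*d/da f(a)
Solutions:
 f(a) = C1 + C2*a^(1 - sqrt(2))


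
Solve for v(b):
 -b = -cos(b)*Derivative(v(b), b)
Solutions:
 v(b) = C1 + Integral(b/cos(b), b)


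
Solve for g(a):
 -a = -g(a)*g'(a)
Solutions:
 g(a) = -sqrt(C1 + a^2)
 g(a) = sqrt(C1 + a^2)


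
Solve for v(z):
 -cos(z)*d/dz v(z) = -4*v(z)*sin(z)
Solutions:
 v(z) = C1/cos(z)^4


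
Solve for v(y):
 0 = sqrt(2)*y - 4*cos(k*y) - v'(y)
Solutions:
 v(y) = C1 + sqrt(2)*y^2/2 - 4*sin(k*y)/k


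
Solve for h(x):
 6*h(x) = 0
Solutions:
 h(x) = 0


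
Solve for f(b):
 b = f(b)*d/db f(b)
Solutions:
 f(b) = -sqrt(C1 + b^2)
 f(b) = sqrt(C1 + b^2)


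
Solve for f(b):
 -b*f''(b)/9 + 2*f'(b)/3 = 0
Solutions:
 f(b) = C1 + C2*b^7


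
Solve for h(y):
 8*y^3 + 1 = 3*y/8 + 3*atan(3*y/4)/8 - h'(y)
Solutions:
 h(y) = C1 - 2*y^4 + 3*y^2/16 + 3*y*atan(3*y/4)/8 - y - log(9*y^2 + 16)/4


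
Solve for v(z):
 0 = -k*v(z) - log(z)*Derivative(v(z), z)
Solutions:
 v(z) = C1*exp(-k*li(z))


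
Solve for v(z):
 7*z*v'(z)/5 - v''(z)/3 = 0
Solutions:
 v(z) = C1 + C2*erfi(sqrt(210)*z/10)


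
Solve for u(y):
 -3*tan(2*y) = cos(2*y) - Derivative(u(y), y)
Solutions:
 u(y) = C1 - 3*log(cos(2*y))/2 + sin(2*y)/2


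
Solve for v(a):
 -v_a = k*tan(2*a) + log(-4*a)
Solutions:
 v(a) = C1 - a*log(-a) - 2*a*log(2) + a + k*log(cos(2*a))/2


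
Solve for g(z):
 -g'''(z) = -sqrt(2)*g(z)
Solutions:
 g(z) = C3*exp(2^(1/6)*z) + (C1*sin(2^(1/6)*sqrt(3)*z/2) + C2*cos(2^(1/6)*sqrt(3)*z/2))*exp(-2^(1/6)*z/2)


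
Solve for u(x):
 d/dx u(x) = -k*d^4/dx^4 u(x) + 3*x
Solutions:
 u(x) = C1 + C2*exp(x*(-1/k)^(1/3)) + C3*exp(x*(-1/k)^(1/3)*(-1 + sqrt(3)*I)/2) + C4*exp(-x*(-1/k)^(1/3)*(1 + sqrt(3)*I)/2) + 3*x^2/2


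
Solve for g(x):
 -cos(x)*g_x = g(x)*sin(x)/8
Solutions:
 g(x) = C1*cos(x)^(1/8)


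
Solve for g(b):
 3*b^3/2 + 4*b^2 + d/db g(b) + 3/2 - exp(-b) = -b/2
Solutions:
 g(b) = C1 - 3*b^4/8 - 4*b^3/3 - b^2/4 - 3*b/2 - exp(-b)


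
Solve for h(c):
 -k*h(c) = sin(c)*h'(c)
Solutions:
 h(c) = C1*exp(k*(-log(cos(c) - 1) + log(cos(c) + 1))/2)


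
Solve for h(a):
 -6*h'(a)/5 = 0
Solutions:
 h(a) = C1


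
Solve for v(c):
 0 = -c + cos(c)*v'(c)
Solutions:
 v(c) = C1 + Integral(c/cos(c), c)


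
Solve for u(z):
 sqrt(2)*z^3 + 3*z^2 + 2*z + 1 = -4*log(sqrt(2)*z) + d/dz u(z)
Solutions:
 u(z) = C1 + sqrt(2)*z^4/4 + z^3 + z^2 + 4*z*log(z) - 3*z + z*log(4)


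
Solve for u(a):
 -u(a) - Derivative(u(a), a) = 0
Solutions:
 u(a) = C1*exp(-a)


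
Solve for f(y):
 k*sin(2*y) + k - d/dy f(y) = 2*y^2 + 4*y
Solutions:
 f(y) = C1 + k*y - k*cos(2*y)/2 - 2*y^3/3 - 2*y^2


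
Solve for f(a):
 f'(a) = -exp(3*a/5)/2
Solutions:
 f(a) = C1 - 5*exp(3*a/5)/6


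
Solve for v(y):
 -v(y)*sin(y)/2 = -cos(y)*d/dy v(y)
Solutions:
 v(y) = C1/sqrt(cos(y))


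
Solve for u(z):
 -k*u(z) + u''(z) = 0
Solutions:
 u(z) = C1*exp(-sqrt(k)*z) + C2*exp(sqrt(k)*z)


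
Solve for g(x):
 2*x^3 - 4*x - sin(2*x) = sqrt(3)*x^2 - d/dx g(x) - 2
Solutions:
 g(x) = C1 - x^4/2 + sqrt(3)*x^3/3 + 2*x^2 - 2*x - cos(2*x)/2


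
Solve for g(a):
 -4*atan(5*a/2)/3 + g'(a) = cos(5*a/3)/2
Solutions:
 g(a) = C1 + 4*a*atan(5*a/2)/3 - 4*log(25*a^2 + 4)/15 + 3*sin(5*a/3)/10


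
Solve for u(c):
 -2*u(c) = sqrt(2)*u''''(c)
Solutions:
 u(c) = (C1*sin(2^(5/8)*c/2) + C2*cos(2^(5/8)*c/2))*exp(-2^(5/8)*c/2) + (C3*sin(2^(5/8)*c/2) + C4*cos(2^(5/8)*c/2))*exp(2^(5/8)*c/2)


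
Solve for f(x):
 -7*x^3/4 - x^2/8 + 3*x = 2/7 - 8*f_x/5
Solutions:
 f(x) = C1 + 35*x^4/128 + 5*x^3/192 - 15*x^2/16 + 5*x/28


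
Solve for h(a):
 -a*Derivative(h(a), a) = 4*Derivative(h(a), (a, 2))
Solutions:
 h(a) = C1 + C2*erf(sqrt(2)*a/4)


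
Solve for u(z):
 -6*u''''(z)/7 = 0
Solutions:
 u(z) = C1 + C2*z + C3*z^2 + C4*z^3


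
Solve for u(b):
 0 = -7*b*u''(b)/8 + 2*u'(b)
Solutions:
 u(b) = C1 + C2*b^(23/7)


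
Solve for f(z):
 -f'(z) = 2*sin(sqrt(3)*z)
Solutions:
 f(z) = C1 + 2*sqrt(3)*cos(sqrt(3)*z)/3


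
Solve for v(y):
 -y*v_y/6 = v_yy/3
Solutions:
 v(y) = C1 + C2*erf(y/2)


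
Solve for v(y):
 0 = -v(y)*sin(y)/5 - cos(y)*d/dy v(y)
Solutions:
 v(y) = C1*cos(y)^(1/5)


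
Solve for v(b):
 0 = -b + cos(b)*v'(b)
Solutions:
 v(b) = C1 + Integral(b/cos(b), b)


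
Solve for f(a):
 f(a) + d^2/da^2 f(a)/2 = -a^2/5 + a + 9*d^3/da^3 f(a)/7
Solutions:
 f(a) = C1*exp(a*(-7^(1/3)*(54*sqrt(26538) + 8797)^(1/3) - 7*7^(2/3)/(54*sqrt(26538) + 8797)^(1/3) + 14)/108)*sin(sqrt(3)*7^(1/3)*a*(-(54*sqrt(26538) + 8797)^(1/3) + 7*7^(1/3)/(54*sqrt(26538) + 8797)^(1/3))/108) + C2*exp(a*(-7^(1/3)*(54*sqrt(26538) + 8797)^(1/3) - 7*7^(2/3)/(54*sqrt(26538) + 8797)^(1/3) + 14)/108)*cos(sqrt(3)*7^(1/3)*a*(-(54*sqrt(26538) + 8797)^(1/3) + 7*7^(1/3)/(54*sqrt(26538) + 8797)^(1/3))/108) + C3*exp(a*(7*7^(2/3)/(54*sqrt(26538) + 8797)^(1/3) + 7 + 7^(1/3)*(54*sqrt(26538) + 8797)^(1/3))/54) - a^2/5 + a + 1/5


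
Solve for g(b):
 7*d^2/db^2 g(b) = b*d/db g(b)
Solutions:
 g(b) = C1 + C2*erfi(sqrt(14)*b/14)


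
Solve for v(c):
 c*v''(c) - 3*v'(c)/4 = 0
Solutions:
 v(c) = C1 + C2*c^(7/4)


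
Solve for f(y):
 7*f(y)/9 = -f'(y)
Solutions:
 f(y) = C1*exp(-7*y/9)


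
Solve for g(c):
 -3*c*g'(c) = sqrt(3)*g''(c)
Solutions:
 g(c) = C1 + C2*erf(sqrt(2)*3^(1/4)*c/2)


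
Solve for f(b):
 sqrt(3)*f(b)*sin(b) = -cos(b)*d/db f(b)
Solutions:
 f(b) = C1*cos(b)^(sqrt(3))


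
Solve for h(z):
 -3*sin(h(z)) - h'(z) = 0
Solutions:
 h(z) = -acos((-C1 - exp(6*z))/(C1 - exp(6*z))) + 2*pi
 h(z) = acos((-C1 - exp(6*z))/(C1 - exp(6*z)))


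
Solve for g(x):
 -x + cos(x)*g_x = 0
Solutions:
 g(x) = C1 + Integral(x/cos(x), x)


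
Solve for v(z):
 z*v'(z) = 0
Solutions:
 v(z) = C1


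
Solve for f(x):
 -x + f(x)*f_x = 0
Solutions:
 f(x) = -sqrt(C1 + x^2)
 f(x) = sqrt(C1 + x^2)


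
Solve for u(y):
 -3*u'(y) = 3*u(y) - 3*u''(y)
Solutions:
 u(y) = C1*exp(y*(1 - sqrt(5))/2) + C2*exp(y*(1 + sqrt(5))/2)


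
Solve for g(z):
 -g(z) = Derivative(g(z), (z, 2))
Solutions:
 g(z) = C1*sin(z) + C2*cos(z)


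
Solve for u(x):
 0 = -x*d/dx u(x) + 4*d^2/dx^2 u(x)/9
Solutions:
 u(x) = C1 + C2*erfi(3*sqrt(2)*x/4)


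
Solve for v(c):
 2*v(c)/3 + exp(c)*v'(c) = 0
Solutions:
 v(c) = C1*exp(2*exp(-c)/3)


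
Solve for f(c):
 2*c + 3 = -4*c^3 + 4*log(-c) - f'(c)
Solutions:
 f(c) = C1 - c^4 - c^2 + 4*c*log(-c) - 7*c


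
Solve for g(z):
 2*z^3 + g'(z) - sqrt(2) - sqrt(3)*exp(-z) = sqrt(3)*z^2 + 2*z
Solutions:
 g(z) = C1 - z^4/2 + sqrt(3)*z^3/3 + z^2 + sqrt(2)*z - sqrt(3)*exp(-z)


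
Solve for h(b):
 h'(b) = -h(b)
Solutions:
 h(b) = C1*exp(-b)


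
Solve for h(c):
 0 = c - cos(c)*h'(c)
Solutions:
 h(c) = C1 + Integral(c/cos(c), c)


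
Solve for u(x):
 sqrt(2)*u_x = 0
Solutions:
 u(x) = C1


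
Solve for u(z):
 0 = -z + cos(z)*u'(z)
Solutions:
 u(z) = C1 + Integral(z/cos(z), z)


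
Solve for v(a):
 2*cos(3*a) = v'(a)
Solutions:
 v(a) = C1 + 2*sin(3*a)/3


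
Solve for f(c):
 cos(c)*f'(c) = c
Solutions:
 f(c) = C1 + Integral(c/cos(c), c)


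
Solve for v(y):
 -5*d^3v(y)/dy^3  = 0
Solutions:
 v(y) = C1 + C2*y + C3*y^2


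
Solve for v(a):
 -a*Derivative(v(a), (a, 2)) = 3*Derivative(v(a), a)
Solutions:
 v(a) = C1 + C2/a^2


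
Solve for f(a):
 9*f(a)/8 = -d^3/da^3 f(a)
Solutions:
 f(a) = C3*exp(-3^(2/3)*a/2) + (C1*sin(3*3^(1/6)*a/4) + C2*cos(3*3^(1/6)*a/4))*exp(3^(2/3)*a/4)


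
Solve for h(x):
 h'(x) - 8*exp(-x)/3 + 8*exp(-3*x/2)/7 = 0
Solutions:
 h(x) = C1 - 8*exp(-x)/3 + 16*exp(-3*x/2)/21


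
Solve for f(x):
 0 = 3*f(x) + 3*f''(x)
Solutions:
 f(x) = C1*sin(x) + C2*cos(x)


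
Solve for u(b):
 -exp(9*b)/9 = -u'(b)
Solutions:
 u(b) = C1 + exp(9*b)/81


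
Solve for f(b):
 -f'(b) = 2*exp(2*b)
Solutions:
 f(b) = C1 - exp(2*b)


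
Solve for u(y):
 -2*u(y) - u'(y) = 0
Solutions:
 u(y) = C1*exp(-2*y)


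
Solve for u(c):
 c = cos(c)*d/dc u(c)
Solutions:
 u(c) = C1 + Integral(c/cos(c), c)


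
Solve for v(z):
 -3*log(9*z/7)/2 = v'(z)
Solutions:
 v(z) = C1 - 3*z*log(z)/2 - 3*z*log(3) + 3*z/2 + 3*z*log(7)/2


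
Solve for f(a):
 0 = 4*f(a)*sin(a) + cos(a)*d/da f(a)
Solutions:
 f(a) = C1*cos(a)^4


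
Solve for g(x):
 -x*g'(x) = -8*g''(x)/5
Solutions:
 g(x) = C1 + C2*erfi(sqrt(5)*x/4)


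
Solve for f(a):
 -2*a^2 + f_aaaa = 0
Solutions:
 f(a) = C1 + C2*a + C3*a^2 + C4*a^3 + a^6/180


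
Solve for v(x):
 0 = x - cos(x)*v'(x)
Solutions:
 v(x) = C1 + Integral(x/cos(x), x)


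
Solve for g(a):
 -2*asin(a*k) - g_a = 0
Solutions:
 g(a) = C1 - 2*Piecewise((a*asin(a*k) + sqrt(-a^2*k^2 + 1)/k, Ne(k, 0)), (0, True))


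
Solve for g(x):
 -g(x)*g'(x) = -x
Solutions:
 g(x) = -sqrt(C1 + x^2)
 g(x) = sqrt(C1 + x^2)


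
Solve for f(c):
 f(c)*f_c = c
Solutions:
 f(c) = -sqrt(C1 + c^2)
 f(c) = sqrt(C1 + c^2)


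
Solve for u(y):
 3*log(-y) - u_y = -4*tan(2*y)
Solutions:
 u(y) = C1 + 3*y*log(-y) - 3*y - 2*log(cos(2*y))


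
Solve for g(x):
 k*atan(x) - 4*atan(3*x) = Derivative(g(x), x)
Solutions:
 g(x) = C1 + k*(x*atan(x) - log(x^2 + 1)/2) - 4*x*atan(3*x) + 2*log(9*x^2 + 1)/3


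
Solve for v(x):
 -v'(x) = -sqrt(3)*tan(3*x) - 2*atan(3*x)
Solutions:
 v(x) = C1 + 2*x*atan(3*x) - log(9*x^2 + 1)/3 - sqrt(3)*log(cos(3*x))/3


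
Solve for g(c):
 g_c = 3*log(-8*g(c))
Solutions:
 -Integral(1/(log(-_y) + 3*log(2)), (_y, g(c)))/3 = C1 - c


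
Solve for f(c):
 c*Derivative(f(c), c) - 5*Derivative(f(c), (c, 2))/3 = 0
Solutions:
 f(c) = C1 + C2*erfi(sqrt(30)*c/10)


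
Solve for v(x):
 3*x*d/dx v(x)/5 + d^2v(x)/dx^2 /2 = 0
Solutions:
 v(x) = C1 + C2*erf(sqrt(15)*x/5)


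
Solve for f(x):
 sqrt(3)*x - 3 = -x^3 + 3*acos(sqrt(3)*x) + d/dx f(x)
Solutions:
 f(x) = C1 + x^4/4 + sqrt(3)*x^2/2 - 3*x*acos(sqrt(3)*x) - 3*x + sqrt(3)*sqrt(1 - 3*x^2)


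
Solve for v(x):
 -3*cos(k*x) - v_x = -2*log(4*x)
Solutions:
 v(x) = C1 + 2*x*log(x) - 2*x + 4*x*log(2) - 3*Piecewise((sin(k*x)/k, Ne(k, 0)), (x, True))


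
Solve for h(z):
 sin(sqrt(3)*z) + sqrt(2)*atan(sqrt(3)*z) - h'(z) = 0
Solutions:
 h(z) = C1 + sqrt(2)*(z*atan(sqrt(3)*z) - sqrt(3)*log(3*z^2 + 1)/6) - sqrt(3)*cos(sqrt(3)*z)/3


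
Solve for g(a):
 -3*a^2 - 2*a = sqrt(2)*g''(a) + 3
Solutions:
 g(a) = C1 + C2*a - sqrt(2)*a^4/8 - sqrt(2)*a^3/6 - 3*sqrt(2)*a^2/4


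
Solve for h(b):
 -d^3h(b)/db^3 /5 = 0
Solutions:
 h(b) = C1 + C2*b + C3*b^2


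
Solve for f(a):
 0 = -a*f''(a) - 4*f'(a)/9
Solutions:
 f(a) = C1 + C2*a^(5/9)


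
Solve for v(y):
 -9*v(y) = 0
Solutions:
 v(y) = 0


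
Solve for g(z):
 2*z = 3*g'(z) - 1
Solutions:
 g(z) = C1 + z^2/3 + z/3


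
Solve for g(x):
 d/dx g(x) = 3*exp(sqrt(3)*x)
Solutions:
 g(x) = C1 + sqrt(3)*exp(sqrt(3)*x)


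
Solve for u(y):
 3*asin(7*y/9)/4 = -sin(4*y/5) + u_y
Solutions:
 u(y) = C1 + 3*y*asin(7*y/9)/4 + 3*sqrt(81 - 49*y^2)/28 - 5*cos(4*y/5)/4


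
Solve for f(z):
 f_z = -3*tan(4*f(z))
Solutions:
 f(z) = -asin(C1*exp(-12*z))/4 + pi/4
 f(z) = asin(C1*exp(-12*z))/4


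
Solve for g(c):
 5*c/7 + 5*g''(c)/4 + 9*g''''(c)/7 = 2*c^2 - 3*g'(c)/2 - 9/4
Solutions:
 g(c) = C1 + C2*exp(-21^(1/3)*c*(-(162 + sqrt(28869))^(1/3) + 5*21^(1/3)/(162 + sqrt(28869))^(1/3))/36)*sin(3^(1/6)*7^(1/3)*c*(15*7^(1/3)/(162 + sqrt(28869))^(1/3) + 3^(2/3)*(162 + sqrt(28869))^(1/3))/36) + C3*exp(-21^(1/3)*c*(-(162 + sqrt(28869))^(1/3) + 5*21^(1/3)/(162 + sqrt(28869))^(1/3))/36)*cos(3^(1/6)*7^(1/3)*c*(15*7^(1/3)/(162 + sqrt(28869))^(1/3) + 3^(2/3)*(162 + sqrt(28869))^(1/3))/36) + C4*exp(21^(1/3)*c*(-(162 + sqrt(28869))^(1/3) + 5*21^(1/3)/(162 + sqrt(28869))^(1/3))/18) + 4*c^3/9 - 85*c^2/63 + 283*c/378


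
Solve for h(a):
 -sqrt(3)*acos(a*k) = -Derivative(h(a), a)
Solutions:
 h(a) = C1 + sqrt(3)*Piecewise((a*acos(a*k) - sqrt(-a^2*k^2 + 1)/k, Ne(k, 0)), (pi*a/2, True))


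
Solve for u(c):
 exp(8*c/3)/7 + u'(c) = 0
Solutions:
 u(c) = C1 - 3*exp(8*c/3)/56


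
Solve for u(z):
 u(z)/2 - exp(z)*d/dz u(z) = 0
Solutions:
 u(z) = C1*exp(-exp(-z)/2)


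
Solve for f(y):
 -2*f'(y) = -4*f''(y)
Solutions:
 f(y) = C1 + C2*exp(y/2)


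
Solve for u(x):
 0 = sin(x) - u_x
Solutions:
 u(x) = C1 - cos(x)


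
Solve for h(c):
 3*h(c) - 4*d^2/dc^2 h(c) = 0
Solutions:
 h(c) = C1*exp(-sqrt(3)*c/2) + C2*exp(sqrt(3)*c/2)


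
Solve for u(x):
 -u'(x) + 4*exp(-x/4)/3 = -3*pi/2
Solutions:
 u(x) = C1 + 3*pi*x/2 - 16*exp(-x/4)/3


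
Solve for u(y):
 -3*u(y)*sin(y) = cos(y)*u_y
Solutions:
 u(y) = C1*cos(y)^3


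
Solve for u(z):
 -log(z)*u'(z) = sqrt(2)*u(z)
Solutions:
 u(z) = C1*exp(-sqrt(2)*li(z))


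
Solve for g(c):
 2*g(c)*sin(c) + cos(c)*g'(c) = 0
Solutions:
 g(c) = C1*cos(c)^2


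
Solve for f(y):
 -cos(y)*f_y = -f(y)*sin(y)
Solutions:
 f(y) = C1/cos(y)


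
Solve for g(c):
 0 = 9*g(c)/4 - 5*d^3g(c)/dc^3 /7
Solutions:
 g(c) = C3*exp(3150^(1/3)*c/10) + (C1*sin(3*3^(1/6)*350^(1/3)*c/20) + C2*cos(3*3^(1/6)*350^(1/3)*c/20))*exp(-3150^(1/3)*c/20)


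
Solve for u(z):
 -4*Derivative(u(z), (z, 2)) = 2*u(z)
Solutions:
 u(z) = C1*sin(sqrt(2)*z/2) + C2*cos(sqrt(2)*z/2)


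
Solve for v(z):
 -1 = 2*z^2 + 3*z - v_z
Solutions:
 v(z) = C1 + 2*z^3/3 + 3*z^2/2 + z


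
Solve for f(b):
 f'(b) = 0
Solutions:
 f(b) = C1


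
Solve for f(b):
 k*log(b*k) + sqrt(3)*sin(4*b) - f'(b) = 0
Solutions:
 f(b) = C1 + b*k*(log(b*k) - 1) - sqrt(3)*cos(4*b)/4


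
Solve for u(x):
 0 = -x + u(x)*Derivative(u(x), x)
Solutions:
 u(x) = -sqrt(C1 + x^2)
 u(x) = sqrt(C1 + x^2)


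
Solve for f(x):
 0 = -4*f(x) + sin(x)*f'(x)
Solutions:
 f(x) = C1*(cos(x)^2 - 2*cos(x) + 1)/(cos(x)^2 + 2*cos(x) + 1)


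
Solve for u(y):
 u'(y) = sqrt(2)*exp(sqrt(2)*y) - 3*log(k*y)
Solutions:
 u(y) = C1 - 3*y*log(k*y) + 3*y + exp(sqrt(2)*y)


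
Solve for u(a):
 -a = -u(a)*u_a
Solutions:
 u(a) = -sqrt(C1 + a^2)
 u(a) = sqrt(C1 + a^2)


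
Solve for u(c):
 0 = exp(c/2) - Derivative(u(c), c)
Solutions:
 u(c) = C1 + 2*exp(c/2)


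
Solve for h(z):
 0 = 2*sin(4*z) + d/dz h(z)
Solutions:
 h(z) = C1 + cos(4*z)/2


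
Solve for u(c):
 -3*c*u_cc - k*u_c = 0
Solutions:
 u(c) = C1 + c^(1 - re(k)/3)*(C2*sin(log(c)*Abs(im(k))/3) + C3*cos(log(c)*im(k)/3))


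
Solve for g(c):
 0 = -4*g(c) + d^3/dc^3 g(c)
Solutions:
 g(c) = C3*exp(2^(2/3)*c) + (C1*sin(2^(2/3)*sqrt(3)*c/2) + C2*cos(2^(2/3)*sqrt(3)*c/2))*exp(-2^(2/3)*c/2)


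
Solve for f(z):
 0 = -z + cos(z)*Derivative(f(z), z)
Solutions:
 f(z) = C1 + Integral(z/cos(z), z)


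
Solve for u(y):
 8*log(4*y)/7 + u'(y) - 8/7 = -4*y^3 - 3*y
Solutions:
 u(y) = C1 - y^4 - 3*y^2/2 - 8*y*log(y)/7 - 16*y*log(2)/7 + 16*y/7


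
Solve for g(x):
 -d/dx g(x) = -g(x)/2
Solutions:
 g(x) = C1*exp(x/2)


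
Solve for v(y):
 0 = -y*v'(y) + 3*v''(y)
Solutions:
 v(y) = C1 + C2*erfi(sqrt(6)*y/6)


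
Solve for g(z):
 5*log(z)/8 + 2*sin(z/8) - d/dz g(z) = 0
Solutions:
 g(z) = C1 + 5*z*log(z)/8 - 5*z/8 - 16*cos(z/8)


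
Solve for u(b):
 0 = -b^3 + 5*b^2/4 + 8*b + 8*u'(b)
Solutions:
 u(b) = C1 + b^4/32 - 5*b^3/96 - b^2/2


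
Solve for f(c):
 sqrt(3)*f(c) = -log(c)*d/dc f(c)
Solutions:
 f(c) = C1*exp(-sqrt(3)*li(c))


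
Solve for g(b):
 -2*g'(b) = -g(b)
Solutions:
 g(b) = C1*exp(b/2)


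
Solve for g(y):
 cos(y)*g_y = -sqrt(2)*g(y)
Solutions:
 g(y) = C1*(sin(y) - 1)^(sqrt(2)/2)/(sin(y) + 1)^(sqrt(2)/2)


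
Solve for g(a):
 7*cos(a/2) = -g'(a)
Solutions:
 g(a) = C1 - 14*sin(a/2)


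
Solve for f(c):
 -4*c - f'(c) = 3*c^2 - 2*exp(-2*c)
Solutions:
 f(c) = C1 - c^3 - 2*c^2 - exp(-2*c)


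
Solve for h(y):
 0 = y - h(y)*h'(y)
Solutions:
 h(y) = -sqrt(C1 + y^2)
 h(y) = sqrt(C1 + y^2)


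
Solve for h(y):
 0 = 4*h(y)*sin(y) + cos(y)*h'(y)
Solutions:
 h(y) = C1*cos(y)^4


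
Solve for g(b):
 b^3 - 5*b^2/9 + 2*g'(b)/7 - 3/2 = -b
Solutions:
 g(b) = C1 - 7*b^4/8 + 35*b^3/54 - 7*b^2/4 + 21*b/4


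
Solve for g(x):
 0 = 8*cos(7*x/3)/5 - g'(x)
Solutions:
 g(x) = C1 + 24*sin(7*x/3)/35


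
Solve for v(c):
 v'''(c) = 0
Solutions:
 v(c) = C1 + C2*c + C3*c^2


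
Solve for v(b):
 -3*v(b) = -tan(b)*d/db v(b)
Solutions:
 v(b) = C1*sin(b)^3


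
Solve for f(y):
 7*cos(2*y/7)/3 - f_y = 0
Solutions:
 f(y) = C1 + 49*sin(2*y/7)/6


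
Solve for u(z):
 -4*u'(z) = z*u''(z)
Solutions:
 u(z) = C1 + C2/z^3


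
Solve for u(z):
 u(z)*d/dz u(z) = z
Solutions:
 u(z) = -sqrt(C1 + z^2)
 u(z) = sqrt(C1 + z^2)


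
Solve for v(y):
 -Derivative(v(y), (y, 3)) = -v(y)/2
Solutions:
 v(y) = C3*exp(2^(2/3)*y/2) + (C1*sin(2^(2/3)*sqrt(3)*y/4) + C2*cos(2^(2/3)*sqrt(3)*y/4))*exp(-2^(2/3)*y/4)


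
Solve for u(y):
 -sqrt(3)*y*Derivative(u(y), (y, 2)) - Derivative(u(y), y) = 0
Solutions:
 u(y) = C1 + C2*y^(1 - sqrt(3)/3)


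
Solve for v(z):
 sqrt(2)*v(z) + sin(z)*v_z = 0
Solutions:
 v(z) = C1*(cos(z) + 1)^(sqrt(2)/2)/(cos(z) - 1)^(sqrt(2)/2)


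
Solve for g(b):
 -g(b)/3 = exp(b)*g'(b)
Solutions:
 g(b) = C1*exp(exp(-b)/3)


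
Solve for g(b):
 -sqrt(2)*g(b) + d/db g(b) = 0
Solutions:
 g(b) = C1*exp(sqrt(2)*b)


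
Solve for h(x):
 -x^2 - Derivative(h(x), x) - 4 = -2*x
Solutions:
 h(x) = C1 - x^3/3 + x^2 - 4*x


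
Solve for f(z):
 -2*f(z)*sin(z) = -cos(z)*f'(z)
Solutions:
 f(z) = C1/cos(z)^2


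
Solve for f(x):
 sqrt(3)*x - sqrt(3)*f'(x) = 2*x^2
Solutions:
 f(x) = C1 - 2*sqrt(3)*x^3/9 + x^2/2


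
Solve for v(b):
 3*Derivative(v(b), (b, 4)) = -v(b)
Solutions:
 v(b) = (C1*sin(sqrt(2)*3^(3/4)*b/6) + C2*cos(sqrt(2)*3^(3/4)*b/6))*exp(-sqrt(2)*3^(3/4)*b/6) + (C3*sin(sqrt(2)*3^(3/4)*b/6) + C4*cos(sqrt(2)*3^(3/4)*b/6))*exp(sqrt(2)*3^(3/4)*b/6)


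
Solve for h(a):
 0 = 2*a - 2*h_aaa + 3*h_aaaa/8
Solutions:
 h(a) = C1 + C2*a + C3*a^2 + C4*exp(16*a/3) + a^4/24 + a^3/32


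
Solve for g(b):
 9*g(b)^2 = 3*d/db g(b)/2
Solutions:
 g(b) = -1/(C1 + 6*b)


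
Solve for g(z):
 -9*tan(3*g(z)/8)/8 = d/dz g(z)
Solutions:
 g(z) = -8*asin(C1*exp(-27*z/64))/3 + 8*pi/3
 g(z) = 8*asin(C1*exp(-27*z/64))/3


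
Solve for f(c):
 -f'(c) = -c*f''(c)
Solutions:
 f(c) = C1 + C2*c^2


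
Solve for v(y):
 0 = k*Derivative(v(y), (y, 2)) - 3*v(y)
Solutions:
 v(y) = C1*exp(-sqrt(3)*y*sqrt(1/k)) + C2*exp(sqrt(3)*y*sqrt(1/k))


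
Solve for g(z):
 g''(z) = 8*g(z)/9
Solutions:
 g(z) = C1*exp(-2*sqrt(2)*z/3) + C2*exp(2*sqrt(2)*z/3)


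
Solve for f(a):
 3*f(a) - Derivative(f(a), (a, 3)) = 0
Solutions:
 f(a) = C3*exp(3^(1/3)*a) + (C1*sin(3^(5/6)*a/2) + C2*cos(3^(5/6)*a/2))*exp(-3^(1/3)*a/2)


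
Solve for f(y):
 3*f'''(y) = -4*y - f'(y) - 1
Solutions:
 f(y) = C1 + C2*sin(sqrt(3)*y/3) + C3*cos(sqrt(3)*y/3) - 2*y^2 - y


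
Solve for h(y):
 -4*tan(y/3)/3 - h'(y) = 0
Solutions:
 h(y) = C1 + 4*log(cos(y/3))


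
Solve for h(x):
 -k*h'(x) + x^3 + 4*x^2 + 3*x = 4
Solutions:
 h(x) = C1 + x^4/(4*k) + 4*x^3/(3*k) + 3*x^2/(2*k) - 4*x/k


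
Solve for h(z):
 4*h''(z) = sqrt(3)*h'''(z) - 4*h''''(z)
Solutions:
 h(z) = C1 + C2*z + (C3*sin(sqrt(61)*z/8) + C4*cos(sqrt(61)*z/8))*exp(sqrt(3)*z/8)


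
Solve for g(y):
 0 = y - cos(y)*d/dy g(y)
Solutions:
 g(y) = C1 + Integral(y/cos(y), y)


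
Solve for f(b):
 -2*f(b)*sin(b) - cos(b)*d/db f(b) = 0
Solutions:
 f(b) = C1*cos(b)^2


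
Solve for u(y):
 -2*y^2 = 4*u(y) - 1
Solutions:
 u(y) = 1/4 - y^2/2


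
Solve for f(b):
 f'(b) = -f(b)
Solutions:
 f(b) = C1*exp(-b)


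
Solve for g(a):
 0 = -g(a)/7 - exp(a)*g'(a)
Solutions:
 g(a) = C1*exp(exp(-a)/7)


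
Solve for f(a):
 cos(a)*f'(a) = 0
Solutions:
 f(a) = C1


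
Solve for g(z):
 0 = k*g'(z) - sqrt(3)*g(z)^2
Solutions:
 g(z) = -k/(C1*k + sqrt(3)*z)


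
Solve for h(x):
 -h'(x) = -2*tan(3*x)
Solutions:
 h(x) = C1 - 2*log(cos(3*x))/3


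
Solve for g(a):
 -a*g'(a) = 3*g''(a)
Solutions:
 g(a) = C1 + C2*erf(sqrt(6)*a/6)


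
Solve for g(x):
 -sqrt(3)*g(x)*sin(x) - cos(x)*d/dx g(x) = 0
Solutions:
 g(x) = C1*cos(x)^(sqrt(3))


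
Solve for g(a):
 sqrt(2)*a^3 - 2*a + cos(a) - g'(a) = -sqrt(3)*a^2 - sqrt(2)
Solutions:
 g(a) = C1 + sqrt(2)*a^4/4 + sqrt(3)*a^3/3 - a^2 + sqrt(2)*a + sin(a)


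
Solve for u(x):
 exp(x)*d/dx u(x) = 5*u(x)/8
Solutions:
 u(x) = C1*exp(-5*exp(-x)/8)


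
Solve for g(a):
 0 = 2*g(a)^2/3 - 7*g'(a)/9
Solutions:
 g(a) = -7/(C1 + 6*a)


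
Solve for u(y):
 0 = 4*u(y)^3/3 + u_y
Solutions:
 u(y) = -sqrt(6)*sqrt(-1/(C1 - 4*y))/2
 u(y) = sqrt(6)*sqrt(-1/(C1 - 4*y))/2


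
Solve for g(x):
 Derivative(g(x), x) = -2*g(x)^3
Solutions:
 g(x) = -sqrt(2)*sqrt(-1/(C1 - 2*x))/2
 g(x) = sqrt(2)*sqrt(-1/(C1 - 2*x))/2


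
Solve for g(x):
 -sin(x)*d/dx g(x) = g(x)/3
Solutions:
 g(x) = C1*(cos(x) + 1)^(1/6)/(cos(x) - 1)^(1/6)


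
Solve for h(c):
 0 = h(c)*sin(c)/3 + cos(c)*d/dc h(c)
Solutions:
 h(c) = C1*cos(c)^(1/3)


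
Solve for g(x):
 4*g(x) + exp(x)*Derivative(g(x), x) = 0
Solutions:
 g(x) = C1*exp(4*exp(-x))


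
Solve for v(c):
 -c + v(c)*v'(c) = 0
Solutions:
 v(c) = -sqrt(C1 + c^2)
 v(c) = sqrt(C1 + c^2)


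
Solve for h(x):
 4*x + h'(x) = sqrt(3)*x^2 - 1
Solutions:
 h(x) = C1 + sqrt(3)*x^3/3 - 2*x^2 - x


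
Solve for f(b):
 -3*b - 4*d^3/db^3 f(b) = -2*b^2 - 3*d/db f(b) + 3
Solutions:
 f(b) = C1 + C2*exp(-sqrt(3)*b/2) + C3*exp(sqrt(3)*b/2) - 2*b^3/9 + b^2/2 - 7*b/9


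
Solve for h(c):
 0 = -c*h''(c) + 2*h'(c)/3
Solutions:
 h(c) = C1 + C2*c^(5/3)


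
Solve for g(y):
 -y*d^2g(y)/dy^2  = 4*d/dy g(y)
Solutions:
 g(y) = C1 + C2/y^3


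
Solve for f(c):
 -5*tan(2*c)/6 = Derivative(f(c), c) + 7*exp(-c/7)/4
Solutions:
 f(c) = C1 - 5*log(tan(2*c)^2 + 1)/24 + 49*exp(-c/7)/4


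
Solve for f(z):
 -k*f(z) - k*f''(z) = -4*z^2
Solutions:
 f(z) = C1*exp(-I*z) + C2*exp(I*z) + 4*z^2/k - 8/k


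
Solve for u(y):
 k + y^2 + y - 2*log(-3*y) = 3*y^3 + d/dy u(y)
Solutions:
 u(y) = C1 - 3*y^4/4 + y^3/3 + y^2/2 + y*(k - 2*log(3) + 2) - 2*y*log(-y)


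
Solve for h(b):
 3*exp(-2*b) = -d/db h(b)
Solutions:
 h(b) = C1 + 3*exp(-2*b)/2


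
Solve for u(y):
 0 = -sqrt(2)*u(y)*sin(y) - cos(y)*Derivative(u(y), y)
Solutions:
 u(y) = C1*cos(y)^(sqrt(2))


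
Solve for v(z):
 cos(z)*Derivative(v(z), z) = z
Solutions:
 v(z) = C1 + Integral(z/cos(z), z)


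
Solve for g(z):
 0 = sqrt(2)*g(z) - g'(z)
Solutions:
 g(z) = C1*exp(sqrt(2)*z)


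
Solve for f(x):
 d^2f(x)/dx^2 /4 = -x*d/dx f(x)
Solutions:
 f(x) = C1 + C2*erf(sqrt(2)*x)


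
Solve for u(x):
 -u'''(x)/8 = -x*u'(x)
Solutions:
 u(x) = C1 + Integral(C2*airyai(2*x) + C3*airybi(2*x), x)


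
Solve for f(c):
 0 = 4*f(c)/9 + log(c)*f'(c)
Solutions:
 f(c) = C1*exp(-4*li(c)/9)


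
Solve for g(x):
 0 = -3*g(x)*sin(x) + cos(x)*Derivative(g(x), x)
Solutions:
 g(x) = C1/cos(x)^3


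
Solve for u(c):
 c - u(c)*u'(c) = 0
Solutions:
 u(c) = -sqrt(C1 + c^2)
 u(c) = sqrt(C1 + c^2)


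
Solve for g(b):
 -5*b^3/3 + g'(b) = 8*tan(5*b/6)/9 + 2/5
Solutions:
 g(b) = C1 + 5*b^4/12 + 2*b/5 - 16*log(cos(5*b/6))/15


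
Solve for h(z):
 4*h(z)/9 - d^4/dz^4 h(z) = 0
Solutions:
 h(z) = C1*exp(-sqrt(6)*z/3) + C2*exp(sqrt(6)*z/3) + C3*sin(sqrt(6)*z/3) + C4*cos(sqrt(6)*z/3)


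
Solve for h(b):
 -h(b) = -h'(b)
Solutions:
 h(b) = C1*exp(b)


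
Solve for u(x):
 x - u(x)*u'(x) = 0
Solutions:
 u(x) = -sqrt(C1 + x^2)
 u(x) = sqrt(C1 + x^2)


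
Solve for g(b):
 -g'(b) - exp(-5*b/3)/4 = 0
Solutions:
 g(b) = C1 + 3*exp(-5*b/3)/20


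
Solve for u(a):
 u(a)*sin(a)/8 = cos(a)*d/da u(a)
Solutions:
 u(a) = C1/cos(a)^(1/8)


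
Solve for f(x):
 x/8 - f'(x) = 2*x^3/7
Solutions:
 f(x) = C1 - x^4/14 + x^2/16


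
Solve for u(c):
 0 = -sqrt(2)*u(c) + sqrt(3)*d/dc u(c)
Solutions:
 u(c) = C1*exp(sqrt(6)*c/3)


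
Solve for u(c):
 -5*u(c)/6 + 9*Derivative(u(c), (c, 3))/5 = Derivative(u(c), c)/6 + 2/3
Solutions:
 u(c) = C1*exp(-10^(1/3)*c*(10^(1/3)/(sqrt(18215) + 135)^(1/3) + (sqrt(18215) + 135)^(1/3))/36)*sin(10^(1/3)*sqrt(3)*c*(-(sqrt(18215) + 135)^(1/3) + 10^(1/3)/(sqrt(18215) + 135)^(1/3))/36) + C2*exp(-10^(1/3)*c*(10^(1/3)/(sqrt(18215) + 135)^(1/3) + (sqrt(18215) + 135)^(1/3))/36)*cos(10^(1/3)*sqrt(3)*c*(-(sqrt(18215) + 135)^(1/3) + 10^(1/3)/(sqrt(18215) + 135)^(1/3))/36) + C3*exp(10^(1/3)*c*(10^(1/3)/(sqrt(18215) + 135)^(1/3) + (sqrt(18215) + 135)^(1/3))/18) - 4/5


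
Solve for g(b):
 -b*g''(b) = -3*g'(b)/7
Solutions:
 g(b) = C1 + C2*b^(10/7)


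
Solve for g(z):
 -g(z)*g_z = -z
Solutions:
 g(z) = -sqrt(C1 + z^2)
 g(z) = sqrt(C1 + z^2)


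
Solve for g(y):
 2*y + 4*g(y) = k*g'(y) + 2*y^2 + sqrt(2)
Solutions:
 g(y) = C1*exp(4*y/k) + k^2/16 + k*y/4 - k/8 + y^2/2 - y/2 + sqrt(2)/4


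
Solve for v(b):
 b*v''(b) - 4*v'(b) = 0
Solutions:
 v(b) = C1 + C2*b^5


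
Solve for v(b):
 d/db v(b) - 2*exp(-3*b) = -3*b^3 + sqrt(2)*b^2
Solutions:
 v(b) = C1 - 3*b^4/4 + sqrt(2)*b^3/3 - 2*exp(-3*b)/3


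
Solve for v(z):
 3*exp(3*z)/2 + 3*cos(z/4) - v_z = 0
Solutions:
 v(z) = C1 + exp(3*z)/2 + 12*sin(z/4)


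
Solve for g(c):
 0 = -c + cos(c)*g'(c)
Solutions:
 g(c) = C1 + Integral(c/cos(c), c)


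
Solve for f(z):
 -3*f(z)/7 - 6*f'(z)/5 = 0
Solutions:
 f(z) = C1*exp(-5*z/14)


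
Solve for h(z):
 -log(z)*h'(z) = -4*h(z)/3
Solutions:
 h(z) = C1*exp(4*li(z)/3)


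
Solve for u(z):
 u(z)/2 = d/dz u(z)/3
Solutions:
 u(z) = C1*exp(3*z/2)


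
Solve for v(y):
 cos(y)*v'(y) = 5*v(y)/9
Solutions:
 v(y) = C1*(sin(y) + 1)^(5/18)/(sin(y) - 1)^(5/18)


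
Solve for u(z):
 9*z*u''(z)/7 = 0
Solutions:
 u(z) = C1 + C2*z


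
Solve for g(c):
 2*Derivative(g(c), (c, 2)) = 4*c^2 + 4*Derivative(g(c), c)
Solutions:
 g(c) = C1 + C2*exp(2*c) - c^3/3 - c^2/2 - c/2


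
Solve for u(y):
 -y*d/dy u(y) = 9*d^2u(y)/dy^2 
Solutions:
 u(y) = C1 + C2*erf(sqrt(2)*y/6)


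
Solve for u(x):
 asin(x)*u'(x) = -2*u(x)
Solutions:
 u(x) = C1*exp(-2*Integral(1/asin(x), x))


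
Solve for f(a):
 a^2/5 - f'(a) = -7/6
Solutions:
 f(a) = C1 + a^3/15 + 7*a/6


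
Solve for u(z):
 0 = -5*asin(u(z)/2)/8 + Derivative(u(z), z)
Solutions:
 Integral(1/asin(_y/2), (_y, u(z))) = C1 + 5*z/8


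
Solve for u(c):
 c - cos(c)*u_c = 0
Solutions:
 u(c) = C1 + Integral(c/cos(c), c)


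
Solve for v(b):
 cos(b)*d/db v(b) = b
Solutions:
 v(b) = C1 + Integral(b/cos(b), b)


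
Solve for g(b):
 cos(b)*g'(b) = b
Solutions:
 g(b) = C1 + Integral(b/cos(b), b)


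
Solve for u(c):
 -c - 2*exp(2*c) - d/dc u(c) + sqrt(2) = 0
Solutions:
 u(c) = C1 - c^2/2 + sqrt(2)*c - exp(2*c)


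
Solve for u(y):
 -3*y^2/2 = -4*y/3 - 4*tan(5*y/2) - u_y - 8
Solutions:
 u(y) = C1 + y^3/2 - 2*y^2/3 - 8*y + 8*log(cos(5*y/2))/5


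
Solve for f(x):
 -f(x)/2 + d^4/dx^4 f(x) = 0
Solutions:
 f(x) = C1*exp(-2^(3/4)*x/2) + C2*exp(2^(3/4)*x/2) + C3*sin(2^(3/4)*x/2) + C4*cos(2^(3/4)*x/2)


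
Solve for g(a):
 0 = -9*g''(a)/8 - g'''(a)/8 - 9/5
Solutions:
 g(a) = C1 + C2*a + C3*exp(-9*a) - 4*a^2/5


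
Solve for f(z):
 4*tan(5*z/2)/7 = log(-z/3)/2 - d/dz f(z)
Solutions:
 f(z) = C1 + z*log(-z)/2 - z*log(3)/2 - z/2 + 8*log(cos(5*z/2))/35


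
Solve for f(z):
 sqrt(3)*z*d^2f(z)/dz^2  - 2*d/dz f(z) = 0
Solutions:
 f(z) = C1 + C2*z^(1 + 2*sqrt(3)/3)


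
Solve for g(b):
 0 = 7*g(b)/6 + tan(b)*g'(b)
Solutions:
 g(b) = C1/sin(b)^(7/6)


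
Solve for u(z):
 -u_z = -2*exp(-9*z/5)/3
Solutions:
 u(z) = C1 - 10*exp(-9*z/5)/27
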